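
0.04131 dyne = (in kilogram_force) 4.212e-08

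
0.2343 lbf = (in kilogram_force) 0.1063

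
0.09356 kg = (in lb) 0.2063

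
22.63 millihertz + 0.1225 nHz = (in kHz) 2.263e-05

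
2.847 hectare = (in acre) 7.035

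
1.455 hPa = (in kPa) 0.1455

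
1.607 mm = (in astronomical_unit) 1.074e-14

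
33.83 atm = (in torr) 2.571e+04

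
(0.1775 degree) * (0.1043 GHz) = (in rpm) 3.086e+06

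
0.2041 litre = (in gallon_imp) 0.0449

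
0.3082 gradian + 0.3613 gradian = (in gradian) 0.6695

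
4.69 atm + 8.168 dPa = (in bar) 4.752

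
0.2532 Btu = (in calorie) 63.85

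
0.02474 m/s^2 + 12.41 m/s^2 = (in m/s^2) 12.43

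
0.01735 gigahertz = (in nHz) 1.735e+16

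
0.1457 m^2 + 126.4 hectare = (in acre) 312.3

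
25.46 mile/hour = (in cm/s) 1138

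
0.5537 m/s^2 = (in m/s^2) 0.5537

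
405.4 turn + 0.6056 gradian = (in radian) 2547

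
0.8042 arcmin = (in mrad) 0.2339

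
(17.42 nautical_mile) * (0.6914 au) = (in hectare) 3.337e+11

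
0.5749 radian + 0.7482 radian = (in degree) 75.81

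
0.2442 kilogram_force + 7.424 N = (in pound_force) 2.207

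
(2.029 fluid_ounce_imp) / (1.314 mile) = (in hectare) 2.726e-12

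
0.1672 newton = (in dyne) 1.672e+04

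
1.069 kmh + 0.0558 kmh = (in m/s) 0.3124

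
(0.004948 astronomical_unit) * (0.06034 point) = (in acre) 3.894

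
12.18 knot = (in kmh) 22.56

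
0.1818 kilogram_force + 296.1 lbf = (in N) 1319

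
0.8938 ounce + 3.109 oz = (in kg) 0.1135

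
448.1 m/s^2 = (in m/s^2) 448.1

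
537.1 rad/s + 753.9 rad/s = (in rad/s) 1291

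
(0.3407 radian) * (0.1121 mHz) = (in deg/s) 0.002188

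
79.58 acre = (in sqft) 3.467e+06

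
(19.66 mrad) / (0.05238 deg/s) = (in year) 6.819e-07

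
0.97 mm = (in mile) 6.027e-07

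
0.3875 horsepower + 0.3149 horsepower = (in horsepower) 0.7024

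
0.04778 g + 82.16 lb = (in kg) 37.27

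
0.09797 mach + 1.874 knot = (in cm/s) 3432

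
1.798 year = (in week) 93.75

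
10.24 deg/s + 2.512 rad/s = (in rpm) 25.69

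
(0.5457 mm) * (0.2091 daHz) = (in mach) 3.351e-06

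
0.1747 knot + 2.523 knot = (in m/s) 1.388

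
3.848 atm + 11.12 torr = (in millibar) 3914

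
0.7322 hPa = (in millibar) 0.7322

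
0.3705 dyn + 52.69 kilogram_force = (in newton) 516.7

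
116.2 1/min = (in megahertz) 1.937e-06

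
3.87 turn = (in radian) 24.32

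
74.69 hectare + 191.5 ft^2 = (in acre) 184.6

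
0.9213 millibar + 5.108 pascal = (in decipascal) 972.4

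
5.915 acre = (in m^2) 2.394e+04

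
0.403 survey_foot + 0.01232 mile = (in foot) 65.45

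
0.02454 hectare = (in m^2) 245.4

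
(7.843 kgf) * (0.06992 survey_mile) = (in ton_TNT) 2.069e-06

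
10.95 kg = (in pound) 24.14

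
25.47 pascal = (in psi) 0.003694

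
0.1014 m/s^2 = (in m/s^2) 0.1014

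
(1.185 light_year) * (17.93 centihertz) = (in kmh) 7.236e+15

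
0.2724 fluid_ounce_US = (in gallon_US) 0.002128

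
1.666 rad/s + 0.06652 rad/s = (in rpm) 16.54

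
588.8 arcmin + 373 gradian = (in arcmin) 2.073e+04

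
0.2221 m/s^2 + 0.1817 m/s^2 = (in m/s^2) 0.4038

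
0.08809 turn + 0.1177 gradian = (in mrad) 555.3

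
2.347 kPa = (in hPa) 23.47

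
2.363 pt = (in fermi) 8.336e+11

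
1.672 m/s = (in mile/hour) 3.74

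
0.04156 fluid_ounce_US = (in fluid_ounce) 0.04156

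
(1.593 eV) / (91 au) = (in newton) 1.875e-32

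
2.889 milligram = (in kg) 2.889e-06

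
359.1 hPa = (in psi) 5.208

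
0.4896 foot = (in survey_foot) 0.4896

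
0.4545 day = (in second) 3.927e+04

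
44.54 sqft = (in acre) 0.001022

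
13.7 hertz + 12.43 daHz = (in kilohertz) 0.138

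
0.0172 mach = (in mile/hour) 13.1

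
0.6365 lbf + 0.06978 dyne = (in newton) 2.831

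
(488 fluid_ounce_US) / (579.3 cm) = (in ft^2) 0.02682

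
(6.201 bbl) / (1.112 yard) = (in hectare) 9.696e-05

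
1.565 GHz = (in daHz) 1.565e+08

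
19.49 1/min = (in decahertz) 0.03248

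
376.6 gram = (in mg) 3.766e+05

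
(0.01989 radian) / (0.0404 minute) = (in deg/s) 0.4701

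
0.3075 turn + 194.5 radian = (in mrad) 1.964e+05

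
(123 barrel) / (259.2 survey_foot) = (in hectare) 2.475e-05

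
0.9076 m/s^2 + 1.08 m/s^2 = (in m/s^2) 1.988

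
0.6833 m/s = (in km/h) 2.46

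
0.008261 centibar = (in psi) 0.001198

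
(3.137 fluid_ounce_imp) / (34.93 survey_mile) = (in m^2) 1.586e-09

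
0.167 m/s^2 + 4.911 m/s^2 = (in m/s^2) 5.078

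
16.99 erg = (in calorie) 4.061e-07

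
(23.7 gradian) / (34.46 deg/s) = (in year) 1.963e-08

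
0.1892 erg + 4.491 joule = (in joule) 4.491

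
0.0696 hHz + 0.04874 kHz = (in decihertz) 557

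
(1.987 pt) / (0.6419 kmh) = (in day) 4.55e-08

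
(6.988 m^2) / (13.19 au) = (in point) 1.004e-08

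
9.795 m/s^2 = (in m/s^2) 9.795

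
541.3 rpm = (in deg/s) 3248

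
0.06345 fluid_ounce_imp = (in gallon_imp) 0.0003966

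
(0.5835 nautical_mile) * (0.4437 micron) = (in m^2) 0.0004795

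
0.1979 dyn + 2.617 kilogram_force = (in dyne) 2.566e+06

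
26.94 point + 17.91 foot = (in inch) 215.3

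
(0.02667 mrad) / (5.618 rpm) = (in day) 5.247e-10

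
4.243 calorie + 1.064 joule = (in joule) 18.82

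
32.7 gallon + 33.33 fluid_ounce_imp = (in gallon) 32.95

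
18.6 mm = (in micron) 1.86e+04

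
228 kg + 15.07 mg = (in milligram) 2.28e+08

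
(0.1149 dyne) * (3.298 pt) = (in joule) 1.337e-09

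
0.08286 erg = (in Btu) 7.854e-12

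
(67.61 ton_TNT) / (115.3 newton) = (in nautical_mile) 1.325e+06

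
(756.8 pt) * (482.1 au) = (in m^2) 1.926e+13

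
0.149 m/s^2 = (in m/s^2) 0.149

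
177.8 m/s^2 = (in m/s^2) 177.8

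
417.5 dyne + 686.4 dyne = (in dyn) 1104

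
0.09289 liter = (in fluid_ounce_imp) 3.269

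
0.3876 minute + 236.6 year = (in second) 7.461e+09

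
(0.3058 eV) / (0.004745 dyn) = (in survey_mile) 6.416e-16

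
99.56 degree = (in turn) 0.2766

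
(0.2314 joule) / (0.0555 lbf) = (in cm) 93.73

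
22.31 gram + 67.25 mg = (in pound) 0.04933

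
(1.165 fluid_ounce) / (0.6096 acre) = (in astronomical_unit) 9.336e-20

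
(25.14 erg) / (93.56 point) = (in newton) 7.617e-05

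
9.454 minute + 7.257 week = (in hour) 1219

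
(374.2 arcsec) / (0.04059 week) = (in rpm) 7.057e-07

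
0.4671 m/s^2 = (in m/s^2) 0.4671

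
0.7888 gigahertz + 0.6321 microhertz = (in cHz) 7.888e+10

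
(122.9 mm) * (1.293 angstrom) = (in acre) 3.927e-15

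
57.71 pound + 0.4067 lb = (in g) 2.636e+04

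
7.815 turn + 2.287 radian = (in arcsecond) 1.06e+07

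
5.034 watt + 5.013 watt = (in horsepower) 0.01347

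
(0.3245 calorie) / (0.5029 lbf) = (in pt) 1720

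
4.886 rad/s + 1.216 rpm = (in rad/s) 5.013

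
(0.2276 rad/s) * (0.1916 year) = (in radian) 1.375e+06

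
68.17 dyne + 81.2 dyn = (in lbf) 0.0003358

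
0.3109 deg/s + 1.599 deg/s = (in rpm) 0.3183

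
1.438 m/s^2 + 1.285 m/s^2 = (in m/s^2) 2.723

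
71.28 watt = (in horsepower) 0.09559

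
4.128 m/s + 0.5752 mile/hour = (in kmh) 15.79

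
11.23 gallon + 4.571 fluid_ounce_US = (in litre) 42.65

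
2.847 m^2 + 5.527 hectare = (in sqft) 5.95e+05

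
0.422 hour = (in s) 1519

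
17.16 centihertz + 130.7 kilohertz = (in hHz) 1307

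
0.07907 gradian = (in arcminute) 4.27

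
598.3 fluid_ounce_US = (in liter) 17.69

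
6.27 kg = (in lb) 13.82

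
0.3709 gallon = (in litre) 1.404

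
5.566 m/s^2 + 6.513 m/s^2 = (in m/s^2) 12.08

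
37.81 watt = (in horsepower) 0.0507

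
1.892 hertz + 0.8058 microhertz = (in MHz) 1.892e-06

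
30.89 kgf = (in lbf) 68.1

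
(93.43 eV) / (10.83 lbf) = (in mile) 1.931e-22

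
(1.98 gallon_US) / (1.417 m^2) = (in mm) 5.289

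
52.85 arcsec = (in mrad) 0.2562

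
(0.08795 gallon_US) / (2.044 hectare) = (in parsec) 5.279e-25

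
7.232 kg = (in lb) 15.94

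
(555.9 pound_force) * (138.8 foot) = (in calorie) 2.5e+04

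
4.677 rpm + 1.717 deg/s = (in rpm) 4.963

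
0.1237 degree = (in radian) 0.002159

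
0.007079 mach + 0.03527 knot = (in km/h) 8.743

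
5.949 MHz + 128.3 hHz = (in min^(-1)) 3.577e+08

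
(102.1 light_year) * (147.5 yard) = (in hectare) 1.303e+16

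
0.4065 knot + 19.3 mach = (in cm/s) 6.572e+05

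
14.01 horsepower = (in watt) 1.045e+04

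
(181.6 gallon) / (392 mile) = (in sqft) 1.173e-05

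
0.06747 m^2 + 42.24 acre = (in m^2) 1.709e+05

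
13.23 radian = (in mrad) 1.323e+04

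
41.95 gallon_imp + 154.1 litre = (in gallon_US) 91.09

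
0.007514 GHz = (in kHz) 7514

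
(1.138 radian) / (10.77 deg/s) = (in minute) 0.1009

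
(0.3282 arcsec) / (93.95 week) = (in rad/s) 2.8e-14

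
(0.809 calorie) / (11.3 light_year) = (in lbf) 7.118e-18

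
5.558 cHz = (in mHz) 55.58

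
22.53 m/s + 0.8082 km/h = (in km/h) 81.92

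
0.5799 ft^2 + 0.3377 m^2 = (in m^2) 0.3916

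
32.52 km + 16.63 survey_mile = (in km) 59.28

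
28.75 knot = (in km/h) 53.25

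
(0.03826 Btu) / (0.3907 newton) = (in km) 0.1033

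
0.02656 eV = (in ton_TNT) 1.017e-30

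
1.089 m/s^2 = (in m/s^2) 1.089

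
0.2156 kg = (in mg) 2.156e+05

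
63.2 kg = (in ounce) 2229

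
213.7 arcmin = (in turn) 0.009894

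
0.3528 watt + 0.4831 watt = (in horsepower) 0.001121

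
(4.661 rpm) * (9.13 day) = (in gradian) 2.451e+07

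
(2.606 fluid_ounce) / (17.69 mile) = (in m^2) 2.707e-09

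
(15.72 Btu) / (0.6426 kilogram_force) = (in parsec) 8.529e-14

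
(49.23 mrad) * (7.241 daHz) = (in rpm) 34.04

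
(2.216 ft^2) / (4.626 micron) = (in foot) 1.46e+05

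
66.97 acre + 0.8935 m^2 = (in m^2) 2.71e+05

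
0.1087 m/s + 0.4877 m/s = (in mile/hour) 1.334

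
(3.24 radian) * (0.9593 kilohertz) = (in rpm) 2.968e+04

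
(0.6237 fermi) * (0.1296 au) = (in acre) 2.988e-09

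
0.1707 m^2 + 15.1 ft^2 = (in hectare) 0.0001574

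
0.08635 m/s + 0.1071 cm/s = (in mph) 0.1956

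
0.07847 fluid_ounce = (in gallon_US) 0.000613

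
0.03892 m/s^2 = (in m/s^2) 0.03892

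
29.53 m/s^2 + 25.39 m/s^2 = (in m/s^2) 54.92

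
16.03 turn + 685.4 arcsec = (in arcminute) 3.463e+05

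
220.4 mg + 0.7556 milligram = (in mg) 221.2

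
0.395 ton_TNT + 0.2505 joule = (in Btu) 1.566e+06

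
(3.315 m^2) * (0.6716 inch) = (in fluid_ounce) 1912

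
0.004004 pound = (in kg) 0.001816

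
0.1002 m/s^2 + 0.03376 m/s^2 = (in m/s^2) 0.134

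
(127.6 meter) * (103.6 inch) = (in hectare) 0.03358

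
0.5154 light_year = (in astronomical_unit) 3.259e+04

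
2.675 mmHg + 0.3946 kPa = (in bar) 0.007512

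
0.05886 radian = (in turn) 0.009368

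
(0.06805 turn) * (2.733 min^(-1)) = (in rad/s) 0.01948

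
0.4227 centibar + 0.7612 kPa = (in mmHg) 8.88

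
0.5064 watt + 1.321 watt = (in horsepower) 0.002451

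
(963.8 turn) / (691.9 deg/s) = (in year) 1.59e-05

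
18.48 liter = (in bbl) 0.1162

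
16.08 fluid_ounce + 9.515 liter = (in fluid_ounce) 337.8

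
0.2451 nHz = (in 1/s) 2.451e-10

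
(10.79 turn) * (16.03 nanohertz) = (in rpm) 1.038e-05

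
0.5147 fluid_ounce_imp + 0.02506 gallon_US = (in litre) 0.1095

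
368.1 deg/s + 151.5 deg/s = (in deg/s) 519.6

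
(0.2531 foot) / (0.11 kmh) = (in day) 2.922e-05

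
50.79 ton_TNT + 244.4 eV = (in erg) 2.125e+18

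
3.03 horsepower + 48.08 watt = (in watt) 2308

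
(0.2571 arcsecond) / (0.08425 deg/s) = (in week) 1.402e-09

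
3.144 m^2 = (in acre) 0.0007769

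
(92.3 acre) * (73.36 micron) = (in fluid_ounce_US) 9.266e+05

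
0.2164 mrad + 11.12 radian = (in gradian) 707.9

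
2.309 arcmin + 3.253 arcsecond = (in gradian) 0.04376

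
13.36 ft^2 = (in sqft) 13.36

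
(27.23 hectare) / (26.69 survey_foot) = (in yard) 3.661e+04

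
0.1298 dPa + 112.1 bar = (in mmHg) 8.408e+04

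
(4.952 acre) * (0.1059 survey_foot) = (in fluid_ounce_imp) 2.277e+07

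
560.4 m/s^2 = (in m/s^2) 560.4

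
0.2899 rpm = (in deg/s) 1.739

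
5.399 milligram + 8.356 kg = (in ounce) 294.7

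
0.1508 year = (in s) 4.756e+06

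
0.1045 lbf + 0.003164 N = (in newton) 0.468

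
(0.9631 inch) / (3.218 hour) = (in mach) 6.202e-09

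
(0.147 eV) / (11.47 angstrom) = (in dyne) 2.053e-06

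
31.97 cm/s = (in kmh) 1.151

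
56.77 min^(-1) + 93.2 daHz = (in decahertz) 93.29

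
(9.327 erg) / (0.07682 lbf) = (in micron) 2.729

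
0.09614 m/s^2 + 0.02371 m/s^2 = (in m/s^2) 0.1198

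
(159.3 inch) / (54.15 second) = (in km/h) 0.269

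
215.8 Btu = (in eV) 1.421e+24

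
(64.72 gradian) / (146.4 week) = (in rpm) 1.096e-07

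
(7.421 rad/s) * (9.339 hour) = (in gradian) 1.588e+07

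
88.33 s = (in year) 2.801e-06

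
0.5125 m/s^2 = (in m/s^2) 0.5125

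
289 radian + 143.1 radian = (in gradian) 2.751e+04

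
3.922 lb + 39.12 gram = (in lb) 4.008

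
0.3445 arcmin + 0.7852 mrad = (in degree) 0.05073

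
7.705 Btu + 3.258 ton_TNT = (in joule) 1.363e+10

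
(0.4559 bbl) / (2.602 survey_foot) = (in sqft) 0.9837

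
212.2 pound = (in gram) 9.625e+04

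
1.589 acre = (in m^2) 6430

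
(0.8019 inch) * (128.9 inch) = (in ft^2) 0.7178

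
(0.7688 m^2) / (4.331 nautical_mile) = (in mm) 0.09585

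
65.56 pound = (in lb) 65.56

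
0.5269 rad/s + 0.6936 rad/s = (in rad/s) 1.22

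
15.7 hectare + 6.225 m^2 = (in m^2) 1.57e+05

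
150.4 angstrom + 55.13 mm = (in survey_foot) 0.1809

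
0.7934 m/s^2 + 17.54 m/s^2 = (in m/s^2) 18.33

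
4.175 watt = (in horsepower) 0.005599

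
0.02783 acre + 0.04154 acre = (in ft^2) 3022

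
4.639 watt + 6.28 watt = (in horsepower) 0.01464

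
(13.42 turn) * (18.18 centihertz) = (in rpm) 146.4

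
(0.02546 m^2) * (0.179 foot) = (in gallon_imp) 0.3056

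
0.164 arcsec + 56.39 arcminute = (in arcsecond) 3384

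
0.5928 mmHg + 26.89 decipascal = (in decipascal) 817.2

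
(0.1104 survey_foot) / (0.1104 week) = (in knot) 9.796e-07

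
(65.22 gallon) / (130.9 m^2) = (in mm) 1.886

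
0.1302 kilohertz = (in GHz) 1.302e-07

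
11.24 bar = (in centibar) 1124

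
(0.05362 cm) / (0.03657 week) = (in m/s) 2.424e-08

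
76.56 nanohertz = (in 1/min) 4.594e-06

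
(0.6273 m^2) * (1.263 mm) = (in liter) 0.7923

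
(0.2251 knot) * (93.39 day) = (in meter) 9.344e+05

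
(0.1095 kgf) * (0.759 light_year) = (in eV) 4.813e+34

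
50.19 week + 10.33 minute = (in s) 3.036e+07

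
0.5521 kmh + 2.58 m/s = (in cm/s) 273.3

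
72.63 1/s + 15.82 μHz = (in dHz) 726.3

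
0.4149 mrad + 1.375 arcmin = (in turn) 0.0001297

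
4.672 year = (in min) 2.456e+06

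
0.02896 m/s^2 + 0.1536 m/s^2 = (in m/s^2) 0.1826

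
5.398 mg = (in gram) 0.005398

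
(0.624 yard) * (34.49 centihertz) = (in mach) 0.000578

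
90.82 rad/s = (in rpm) 867.3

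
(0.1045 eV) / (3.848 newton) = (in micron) 4.351e-15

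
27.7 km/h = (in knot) 14.96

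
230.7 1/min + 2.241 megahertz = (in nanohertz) 2.241e+15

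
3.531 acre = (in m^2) 1.429e+04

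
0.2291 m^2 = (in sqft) 2.466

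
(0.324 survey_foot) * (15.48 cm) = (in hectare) 1.529e-06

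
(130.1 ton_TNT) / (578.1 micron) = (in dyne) 9.416e+19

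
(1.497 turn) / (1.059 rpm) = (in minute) 1.414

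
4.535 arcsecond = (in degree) 0.00126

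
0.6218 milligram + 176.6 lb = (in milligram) 8.01e+07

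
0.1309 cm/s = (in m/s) 0.001309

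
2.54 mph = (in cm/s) 113.5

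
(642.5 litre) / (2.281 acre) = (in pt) 0.1973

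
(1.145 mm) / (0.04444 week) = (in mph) 9.53e-08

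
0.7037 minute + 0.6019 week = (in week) 0.602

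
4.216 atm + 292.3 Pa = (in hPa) 4275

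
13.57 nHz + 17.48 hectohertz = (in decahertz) 174.8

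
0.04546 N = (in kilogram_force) 0.004636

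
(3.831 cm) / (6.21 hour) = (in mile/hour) 3.833e-06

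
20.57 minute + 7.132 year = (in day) 2603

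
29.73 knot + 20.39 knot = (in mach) 0.07572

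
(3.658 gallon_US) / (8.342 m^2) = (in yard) 0.001815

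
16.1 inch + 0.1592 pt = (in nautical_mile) 0.0002208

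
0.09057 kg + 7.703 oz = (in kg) 0.3089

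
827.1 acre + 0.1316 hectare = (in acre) 827.4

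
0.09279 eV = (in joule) 1.487e-20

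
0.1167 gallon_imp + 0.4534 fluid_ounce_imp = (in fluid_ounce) 18.37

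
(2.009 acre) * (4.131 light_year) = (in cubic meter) 3.177e+20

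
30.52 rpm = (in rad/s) 3.196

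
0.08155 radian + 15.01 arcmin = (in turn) 0.01367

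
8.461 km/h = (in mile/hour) 5.257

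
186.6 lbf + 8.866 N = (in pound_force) 188.6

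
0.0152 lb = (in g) 6.895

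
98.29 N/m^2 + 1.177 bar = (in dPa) 1.178e+06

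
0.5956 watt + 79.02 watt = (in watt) 79.62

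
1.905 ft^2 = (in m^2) 0.177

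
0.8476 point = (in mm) 0.299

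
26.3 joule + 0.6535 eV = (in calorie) 6.286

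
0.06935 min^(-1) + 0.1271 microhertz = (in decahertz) 0.0001156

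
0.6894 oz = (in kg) 0.01954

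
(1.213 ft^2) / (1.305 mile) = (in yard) 5.868e-05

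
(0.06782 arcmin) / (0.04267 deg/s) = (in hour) 7.358e-06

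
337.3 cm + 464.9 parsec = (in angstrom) 1.435e+29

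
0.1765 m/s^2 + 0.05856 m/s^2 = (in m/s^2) 0.2351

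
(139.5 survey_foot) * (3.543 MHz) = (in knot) 2.928e+08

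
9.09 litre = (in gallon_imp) 2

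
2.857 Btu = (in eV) 1.881e+22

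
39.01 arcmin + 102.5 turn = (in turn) 102.5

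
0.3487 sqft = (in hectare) 3.24e-06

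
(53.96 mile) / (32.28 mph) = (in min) 100.3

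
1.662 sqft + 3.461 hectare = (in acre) 8.552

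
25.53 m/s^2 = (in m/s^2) 25.53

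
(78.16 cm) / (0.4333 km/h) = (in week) 1.074e-05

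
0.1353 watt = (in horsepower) 0.0001814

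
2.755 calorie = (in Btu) 0.01093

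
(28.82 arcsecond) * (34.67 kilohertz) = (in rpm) 46.26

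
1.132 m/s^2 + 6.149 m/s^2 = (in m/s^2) 7.281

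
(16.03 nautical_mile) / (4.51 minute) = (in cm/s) 1.097e+04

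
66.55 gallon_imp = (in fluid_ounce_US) 1.023e+04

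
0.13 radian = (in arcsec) 2.681e+04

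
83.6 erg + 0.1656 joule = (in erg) 1.656e+06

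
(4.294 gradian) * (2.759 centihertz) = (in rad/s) 0.001861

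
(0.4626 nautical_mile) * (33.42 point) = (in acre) 0.002496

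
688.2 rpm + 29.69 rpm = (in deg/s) 4307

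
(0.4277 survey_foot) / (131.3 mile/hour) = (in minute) 3.702e-05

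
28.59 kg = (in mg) 2.859e+07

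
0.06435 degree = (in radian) 0.001123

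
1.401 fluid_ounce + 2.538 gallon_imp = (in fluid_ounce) 391.5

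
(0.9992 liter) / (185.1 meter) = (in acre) 1.334e-09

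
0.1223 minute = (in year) 2.327e-07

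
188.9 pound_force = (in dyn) 8.403e+07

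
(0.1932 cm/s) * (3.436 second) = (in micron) 6638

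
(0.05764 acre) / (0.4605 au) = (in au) 2.263e-20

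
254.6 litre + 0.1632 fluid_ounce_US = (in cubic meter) 0.2546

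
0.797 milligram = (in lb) 1.757e-06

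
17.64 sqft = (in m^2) 1.639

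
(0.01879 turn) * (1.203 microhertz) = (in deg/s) 8.138e-06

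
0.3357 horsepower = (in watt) 250.3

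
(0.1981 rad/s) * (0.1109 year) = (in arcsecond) 1.429e+11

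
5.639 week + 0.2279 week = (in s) 3.548e+06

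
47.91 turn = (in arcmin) 1.035e+06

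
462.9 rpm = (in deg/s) 2777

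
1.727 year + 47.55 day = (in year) 1.857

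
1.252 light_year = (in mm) 1.184e+19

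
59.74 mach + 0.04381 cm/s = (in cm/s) 2.034e+06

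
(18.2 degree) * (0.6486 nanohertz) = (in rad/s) 2.06e-10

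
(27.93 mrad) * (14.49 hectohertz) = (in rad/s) 40.47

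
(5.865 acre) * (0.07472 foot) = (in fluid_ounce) 1.828e+07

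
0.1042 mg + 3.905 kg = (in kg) 3.905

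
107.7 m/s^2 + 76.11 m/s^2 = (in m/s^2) 183.8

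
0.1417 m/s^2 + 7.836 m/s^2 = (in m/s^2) 7.978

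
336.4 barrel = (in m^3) 53.48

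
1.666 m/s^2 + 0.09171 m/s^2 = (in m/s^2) 1.758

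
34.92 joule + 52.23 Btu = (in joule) 5.514e+04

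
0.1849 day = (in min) 266.3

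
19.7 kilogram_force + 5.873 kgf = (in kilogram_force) 25.57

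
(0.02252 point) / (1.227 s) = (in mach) 1.902e-08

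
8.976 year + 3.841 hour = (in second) 2.831e+08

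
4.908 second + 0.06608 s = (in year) 1.577e-07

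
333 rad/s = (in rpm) 3180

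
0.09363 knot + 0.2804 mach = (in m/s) 95.52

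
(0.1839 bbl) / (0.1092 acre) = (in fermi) 6.616e+10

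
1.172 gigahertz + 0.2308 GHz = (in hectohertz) 1.403e+07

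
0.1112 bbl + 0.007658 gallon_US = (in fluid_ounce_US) 598.8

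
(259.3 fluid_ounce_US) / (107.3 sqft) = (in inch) 0.03029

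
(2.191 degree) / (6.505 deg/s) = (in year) 1.068e-08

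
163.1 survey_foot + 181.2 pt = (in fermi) 4.978e+16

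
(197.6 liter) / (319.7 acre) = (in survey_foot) 5.011e-07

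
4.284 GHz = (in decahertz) 4.284e+08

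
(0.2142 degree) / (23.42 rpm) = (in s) 0.001524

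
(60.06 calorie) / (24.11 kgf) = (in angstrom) 1.063e+10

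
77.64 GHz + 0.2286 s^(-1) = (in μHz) 7.764e+16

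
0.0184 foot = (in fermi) 5.608e+12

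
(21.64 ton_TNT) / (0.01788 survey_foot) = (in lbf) 3.735e+12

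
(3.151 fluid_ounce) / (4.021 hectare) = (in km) 2.317e-12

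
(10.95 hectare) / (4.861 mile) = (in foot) 45.92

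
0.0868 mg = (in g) 8.68e-05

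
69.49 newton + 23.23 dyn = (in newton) 69.49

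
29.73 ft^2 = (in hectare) 0.0002762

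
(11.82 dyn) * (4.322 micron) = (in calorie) 1.221e-10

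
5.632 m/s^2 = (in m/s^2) 5.632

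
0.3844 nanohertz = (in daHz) 3.844e-11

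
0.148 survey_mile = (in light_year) 2.518e-14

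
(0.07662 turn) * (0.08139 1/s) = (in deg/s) 2.245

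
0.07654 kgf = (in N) 0.7506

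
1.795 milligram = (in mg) 1.795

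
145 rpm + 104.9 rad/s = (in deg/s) 6880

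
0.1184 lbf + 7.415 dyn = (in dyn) 5.267e+04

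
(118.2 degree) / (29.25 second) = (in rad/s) 0.07053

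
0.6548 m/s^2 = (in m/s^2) 0.6548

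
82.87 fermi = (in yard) 9.063e-14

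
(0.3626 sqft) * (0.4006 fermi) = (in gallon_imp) 2.968e-15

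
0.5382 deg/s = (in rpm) 0.0897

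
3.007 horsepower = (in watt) 2242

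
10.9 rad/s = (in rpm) 104.1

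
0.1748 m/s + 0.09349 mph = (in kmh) 0.7797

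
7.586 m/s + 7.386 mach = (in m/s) 2523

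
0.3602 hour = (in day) 0.01501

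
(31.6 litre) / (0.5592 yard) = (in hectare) 6.18e-06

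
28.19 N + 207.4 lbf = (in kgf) 96.95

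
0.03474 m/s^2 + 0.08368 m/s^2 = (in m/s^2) 0.1184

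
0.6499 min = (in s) 38.99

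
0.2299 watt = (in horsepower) 0.0003083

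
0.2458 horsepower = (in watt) 183.3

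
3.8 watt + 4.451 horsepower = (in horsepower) 4.456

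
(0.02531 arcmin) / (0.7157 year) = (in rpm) 3.115e-12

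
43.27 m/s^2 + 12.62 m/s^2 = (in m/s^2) 55.89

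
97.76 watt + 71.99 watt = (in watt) 169.8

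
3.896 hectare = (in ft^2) 4.194e+05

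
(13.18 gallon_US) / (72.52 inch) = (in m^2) 0.02709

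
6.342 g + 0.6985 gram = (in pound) 0.01552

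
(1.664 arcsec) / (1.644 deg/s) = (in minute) 4.686e-06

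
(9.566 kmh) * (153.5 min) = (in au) 1.636e-07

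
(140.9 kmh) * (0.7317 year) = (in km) 9.031e+05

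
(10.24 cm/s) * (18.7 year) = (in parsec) 1.957e-09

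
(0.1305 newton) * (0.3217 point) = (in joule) 1.481e-05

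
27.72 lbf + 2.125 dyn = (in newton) 123.3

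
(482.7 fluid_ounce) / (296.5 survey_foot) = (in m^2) 0.000158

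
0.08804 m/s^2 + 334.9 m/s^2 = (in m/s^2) 335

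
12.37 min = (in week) 0.001227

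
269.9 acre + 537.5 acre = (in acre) 807.4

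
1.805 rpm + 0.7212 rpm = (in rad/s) 0.2645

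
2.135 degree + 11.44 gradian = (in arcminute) 745.9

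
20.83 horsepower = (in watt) 1.553e+04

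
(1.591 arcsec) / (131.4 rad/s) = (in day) 6.794e-13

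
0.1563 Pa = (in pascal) 0.1563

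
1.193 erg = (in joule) 1.193e-07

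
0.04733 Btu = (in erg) 4.994e+08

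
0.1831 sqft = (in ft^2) 0.1831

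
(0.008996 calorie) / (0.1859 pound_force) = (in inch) 1.792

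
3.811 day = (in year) 0.01044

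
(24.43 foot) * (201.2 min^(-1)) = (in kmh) 89.89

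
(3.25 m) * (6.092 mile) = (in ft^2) 3.43e+05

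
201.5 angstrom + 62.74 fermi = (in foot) 6.611e-08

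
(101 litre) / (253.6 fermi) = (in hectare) 3.983e+07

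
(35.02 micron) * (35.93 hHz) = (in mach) 0.0003695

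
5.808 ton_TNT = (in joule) 2.43e+10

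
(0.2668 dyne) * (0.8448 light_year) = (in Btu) 2.021e+07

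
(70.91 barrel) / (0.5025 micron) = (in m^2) 2.244e+07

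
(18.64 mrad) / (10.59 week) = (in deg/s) 1.667e-07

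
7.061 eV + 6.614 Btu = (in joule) 6978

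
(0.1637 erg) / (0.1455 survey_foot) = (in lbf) 8.298e-08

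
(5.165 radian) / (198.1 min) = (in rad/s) 0.0004345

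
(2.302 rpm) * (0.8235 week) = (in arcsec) 2.476e+10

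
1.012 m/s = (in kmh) 3.643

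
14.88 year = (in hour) 1.303e+05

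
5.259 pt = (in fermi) 1.855e+12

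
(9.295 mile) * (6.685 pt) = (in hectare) 0.003528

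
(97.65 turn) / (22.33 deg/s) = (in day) 0.01822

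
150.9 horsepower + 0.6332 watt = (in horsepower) 150.9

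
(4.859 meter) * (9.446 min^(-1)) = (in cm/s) 76.5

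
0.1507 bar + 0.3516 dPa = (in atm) 0.1487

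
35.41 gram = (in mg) 3.541e+04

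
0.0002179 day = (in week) 3.113e-05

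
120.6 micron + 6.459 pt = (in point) 6.801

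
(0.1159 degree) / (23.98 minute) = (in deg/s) 8.055e-05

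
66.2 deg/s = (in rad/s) 1.155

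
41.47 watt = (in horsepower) 0.05561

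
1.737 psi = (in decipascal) 1.198e+05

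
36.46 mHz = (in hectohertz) 0.0003646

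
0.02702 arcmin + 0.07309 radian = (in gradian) 4.654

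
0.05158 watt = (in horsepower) 6.917e-05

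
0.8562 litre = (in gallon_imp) 0.1883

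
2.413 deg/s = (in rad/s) 0.04211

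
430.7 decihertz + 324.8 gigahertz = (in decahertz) 3.248e+10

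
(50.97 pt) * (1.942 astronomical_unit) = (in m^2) 5.224e+09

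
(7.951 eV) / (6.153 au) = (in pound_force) 3.111e-31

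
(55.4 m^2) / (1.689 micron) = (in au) 0.0002193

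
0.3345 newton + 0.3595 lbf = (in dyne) 1.934e+05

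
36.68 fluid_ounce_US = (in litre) 1.085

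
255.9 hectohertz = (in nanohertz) 2.559e+13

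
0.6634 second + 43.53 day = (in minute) 6.268e+04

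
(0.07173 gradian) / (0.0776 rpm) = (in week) 2.293e-07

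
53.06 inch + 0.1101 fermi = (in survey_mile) 0.0008374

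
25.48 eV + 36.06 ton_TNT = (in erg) 1.509e+18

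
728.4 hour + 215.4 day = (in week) 35.11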